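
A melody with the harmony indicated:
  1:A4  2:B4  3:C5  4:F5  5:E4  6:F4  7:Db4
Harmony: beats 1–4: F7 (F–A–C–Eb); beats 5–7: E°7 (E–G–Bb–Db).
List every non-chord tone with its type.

B4 (beat 2) — passing tone; F4 (beat 6) — escape tone.

The harmony at that moment is F dominant seventh chord (F, A, C, Eb); B4 is not a chord tone.
It is approached by step up from A4 and left by step up to C5.
Step in, step out in the same direction — a passing tone.
The harmony at that moment is E diminished seventh chord (E, G, Bb, Db); F4 is not a chord tone.
It is approached by step up from E4 and left by leap down to Db4.
Step in, leap out — an escape tone.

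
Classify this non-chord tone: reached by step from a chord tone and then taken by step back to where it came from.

Neighbor tone.

Approach: by step. Departure: by step in the opposite direction, back to the starting pitch.
Stepwise on both sides but reversing to return to the same chord tone — a neighbor tone. (Had it continued onward in the same direction it would be a passing tone instead.)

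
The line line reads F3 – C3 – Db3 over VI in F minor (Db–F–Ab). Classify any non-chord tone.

The harmony at that moment is Db major triad (Db, F, Ab); C3 is not a chord tone.
It is approached by leap down from F3 and left by step up to Db3.
Leap in, step out — an appoggiatura.

C3 is an appoggiatura.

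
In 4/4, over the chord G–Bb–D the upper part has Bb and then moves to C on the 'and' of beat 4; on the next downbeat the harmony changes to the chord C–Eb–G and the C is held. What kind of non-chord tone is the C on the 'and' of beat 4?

Anticipation.

The harmony at that moment is G minor triad (G, Bb, D); C is not a chord tone.
It is approached by step up from Bb and then sustained as the same pitch into the next harmony.
Arriving early and becoming a chord tone when the harmony changes — an anticipation.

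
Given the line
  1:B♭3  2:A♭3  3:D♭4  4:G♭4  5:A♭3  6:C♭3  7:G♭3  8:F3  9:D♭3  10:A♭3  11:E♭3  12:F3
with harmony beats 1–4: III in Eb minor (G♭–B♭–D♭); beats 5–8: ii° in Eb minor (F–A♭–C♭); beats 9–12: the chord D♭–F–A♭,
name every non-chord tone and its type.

A♭3 (beat 2) — escape tone; G♭3 (beat 7) — appoggiatura; E♭3 (beat 11) — appoggiatura.

The harmony at that moment is G♭ major triad (G♭, B♭, D♭); A♭3 is not a chord tone.
It is approached by step down from B♭3 and left by leap up to D♭4.
Step in, leap out — an escape tone.
The harmony at that moment is F diminished triad (F, A♭, C♭); G♭3 is not a chord tone.
It is approached by leap up from C♭3 and left by step down to F3.
Leap in, step out — an appoggiatura.
The harmony at that moment is D♭ major triad (D♭, F, A♭); E♭3 is not a chord tone.
It is approached by leap down from A♭3 and left by step up to F3.
Leap in, step out — an appoggiatura.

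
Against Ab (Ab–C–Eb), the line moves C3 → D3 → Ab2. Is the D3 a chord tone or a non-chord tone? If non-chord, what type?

The harmony at that moment is Ab major triad (Ab, C, Eb); D3 is not a chord tone.
It is approached by step up from C3 and left by leap down to Ab2.
Step in, leap out — an escape tone.

Non-chord tone — an escape tone.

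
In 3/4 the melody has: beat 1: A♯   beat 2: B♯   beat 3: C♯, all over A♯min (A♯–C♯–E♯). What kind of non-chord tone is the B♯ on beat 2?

Passing tone.

The harmony at that moment is A♯ minor triad (A♯, C♯, E♯); B♯ is not a chord tone.
It is approached by step up from A♯ and left by step up to C♯.
Step in, step out in the same direction — a passing tone.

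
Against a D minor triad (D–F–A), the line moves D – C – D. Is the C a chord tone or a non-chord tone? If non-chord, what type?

The harmony at that moment is D minor triad (D, F, A); C is not a chord tone.
It is approached by step down from D and left by step up to D.
Step away and step back to the same note — a neighbor tone (lower neighbor).

Non-chord tone — a neighbor tone.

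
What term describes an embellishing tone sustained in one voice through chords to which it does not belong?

Approach: none. Departure: none — a single pitch is sustained while the chords change around it, passing through harmonies that do not contain it.
No melodic motion at all; the dissonance is created entirely by the moving harmonies against the stationary note — a pedal tone (pedal point).

Pedal tone.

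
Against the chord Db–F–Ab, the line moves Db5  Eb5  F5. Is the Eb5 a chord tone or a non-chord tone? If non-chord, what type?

The harmony at that moment is Db major triad (Db, F, Ab); Eb5 is not a chord tone.
It is approached by step up from Db5 and left by step up to F5.
Step in, step out in the same direction — a passing tone.

Non-chord tone — a passing tone.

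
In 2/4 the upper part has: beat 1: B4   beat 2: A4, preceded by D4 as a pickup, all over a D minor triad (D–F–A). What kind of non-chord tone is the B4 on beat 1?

The harmony at that moment is D minor triad (D, F, A); B4 is not a chord tone.
It is approached by leap up from D4 and left by step down to A4.
Leap in, step out, metrically accented — an appoggiatura.

Appoggiatura.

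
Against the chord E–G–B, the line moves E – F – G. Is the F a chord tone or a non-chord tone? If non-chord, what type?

The harmony at that moment is E minor triad (E, G, B); F is not a chord tone.
It is approached by step up from E and left by step up to G.
Step in, step out in the same direction — a passing tone.

Non-chord tone — a passing tone.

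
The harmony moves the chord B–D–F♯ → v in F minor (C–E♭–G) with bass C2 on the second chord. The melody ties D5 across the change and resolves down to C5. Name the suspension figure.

9–8 suspension.

At the second chord the bass is C2. The suspended D5 lies a ninth above the bass; after resolving down by step to C5, the interval above the bass becomes an octave.
Suspension figures are named by those two intervals: 9–8.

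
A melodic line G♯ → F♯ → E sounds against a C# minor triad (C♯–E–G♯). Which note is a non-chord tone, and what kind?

F♯ is a passing tone.

The harmony at that moment is C♯ minor triad (C♯, E, G♯); F♯ is not a chord tone.
It is approached by step down from G♯ and left by step down to E.
Step in, step out in the same direction — a passing tone.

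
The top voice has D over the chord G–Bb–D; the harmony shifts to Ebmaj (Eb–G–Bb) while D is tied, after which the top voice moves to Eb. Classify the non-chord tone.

The harmony at that moment is Eb major triad (Eb, G, Bb); D is not a chord tone.
It is held over (the same pitch as the preceding D) and left by step up to Eb.
Held over from the previous chord and resolving up by step — a retardation.

D is a retardation.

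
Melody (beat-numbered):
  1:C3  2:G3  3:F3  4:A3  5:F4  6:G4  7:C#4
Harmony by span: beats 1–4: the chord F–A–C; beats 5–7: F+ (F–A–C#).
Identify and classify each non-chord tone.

G3 (beat 2) — appoggiatura; G4 (beat 6) — escape tone.

The harmony at that moment is F major triad (F, A, C); G3 is not a chord tone.
It is approached by leap up from C3 and left by step down to F3.
Leap in, step out — an appoggiatura.
The harmony at that moment is F augmented triad (F, A, C#); G4 is not a chord tone.
It is approached by step up from F4 and left by leap down to C#4.
Step in, leap out — an escape tone.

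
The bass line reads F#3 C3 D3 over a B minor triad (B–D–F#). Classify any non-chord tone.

The harmony at that moment is B minor triad (B, D, F#); C3 is not a chord tone.
It is approached by leap down from F#3 and left by step up to D3.
Leap in, step out — an appoggiatura.

C3 is an appoggiatura.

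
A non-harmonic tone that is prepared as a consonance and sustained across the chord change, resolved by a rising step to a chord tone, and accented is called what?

Approach: by preparation — the pitch is first a chord tone, then held (tied or repeated) while the harmony changes under it. Departure: up by step. Metric position: strong.
A prepared dissonance that resolves upward by step — a retardation. (The same figure resolving downward would be a suspension.)

Retardation.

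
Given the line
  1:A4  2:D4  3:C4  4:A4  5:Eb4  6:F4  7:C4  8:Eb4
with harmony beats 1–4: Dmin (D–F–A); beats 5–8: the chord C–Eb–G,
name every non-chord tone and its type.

C4 (beat 3) — escape tone; F4 (beat 6) — escape tone.

The harmony at that moment is D minor triad (D, F, A); C4 is not a chord tone.
It is approached by step down from D4 and left by leap up to A4.
Step in, leap out — an escape tone.
The harmony at that moment is C minor triad (C, Eb, G); F4 is not a chord tone.
It is approached by step up from Eb4 and left by leap down to C4.
Step in, leap out — an escape tone.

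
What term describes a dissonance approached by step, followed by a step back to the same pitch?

Approach: by step. Departure: by step in the opposite direction, back to the starting pitch.
Stepwise on both sides but reversing to return to the same chord tone — a neighbor tone. (Had it continued onward in the same direction it would be a passing tone instead.)

Neighbor tone.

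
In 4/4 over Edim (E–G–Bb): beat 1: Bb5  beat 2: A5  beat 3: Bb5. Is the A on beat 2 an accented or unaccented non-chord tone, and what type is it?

Unaccented neighbor tone.

The harmony at that moment is E diminished triad (E, G, Bb); A5 is not a chord tone.
It is approached by step down from Bb5 and left by step up to Bb5.
Step away and step back to the same note — a neighbor tone (lower neighbor).
It falls on a weak beat, so it is unaccented.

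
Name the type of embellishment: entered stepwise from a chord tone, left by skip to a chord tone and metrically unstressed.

Escape tone.

Approach: by step. Departure: by leap. Metric position: weak.
Step in, leap out, from a weak position — an escape tone (échappée). (It is the mirror image of the appoggiatura, which leaps in and steps out on a strong beat.)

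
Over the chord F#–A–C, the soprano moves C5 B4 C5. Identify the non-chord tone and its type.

B4 is a neighbor tone.

The harmony at that moment is F# diminished triad (F#, A, C); B4 is not a chord tone.
It is approached by step down from C5 and left by step up to C5.
Step away and step back to the same note — a neighbor tone (lower neighbor).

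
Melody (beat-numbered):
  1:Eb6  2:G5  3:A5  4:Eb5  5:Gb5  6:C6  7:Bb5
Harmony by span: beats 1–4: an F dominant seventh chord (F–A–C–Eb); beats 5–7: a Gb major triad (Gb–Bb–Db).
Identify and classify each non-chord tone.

The harmony at that moment is F dominant seventh chord (F, A, C, Eb); G5 is not a chord tone.
It is approached by leap down from Eb6 and left by step up to A5.
Leap in, step out — an appoggiatura.
The harmony at that moment is Gb major triad (Gb, Bb, Db); C6 is not a chord tone.
It is approached by leap up from Gb5 and left by step down to Bb5.
Leap in, step out — an appoggiatura.

G5 (beat 2) — appoggiatura; C6 (beat 6) — appoggiatura.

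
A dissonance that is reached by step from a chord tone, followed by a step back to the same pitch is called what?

Neighbor tone.

Approach: by step. Departure: by step in the opposite direction, back to the starting pitch.
Stepwise on both sides but reversing to return to the same chord tone — a neighbor tone. (Had it continued onward in the same direction it would be a passing tone instead.)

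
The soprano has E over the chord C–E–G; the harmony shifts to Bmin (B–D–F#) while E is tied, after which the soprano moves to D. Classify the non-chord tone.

The harmony at that moment is B minor triad (B, D, F#); E is not a chord tone.
It is held over (the same pitch as the preceding E) and left by step down to D.
Held over from the previous chord and resolving down by step — a suspension.

E is a suspension.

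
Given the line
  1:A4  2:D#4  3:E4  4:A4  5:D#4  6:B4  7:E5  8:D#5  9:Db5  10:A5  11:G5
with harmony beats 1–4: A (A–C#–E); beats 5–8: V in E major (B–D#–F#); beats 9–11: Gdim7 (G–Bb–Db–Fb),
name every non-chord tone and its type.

The harmony at that moment is A major triad (A, C#, E); D#4 is not a chord tone.
It is approached by leap down from A4 and left by step up to E4.
Leap in, step out — an appoggiatura.
The harmony at that moment is B major triad (B, D#, F#); E5 is not a chord tone.
It is approached by leap up from B4 and left by step down to D#5.
Leap in, step out — an appoggiatura.
The harmony at that moment is G diminished seventh chord (G, Bb, Db, Fb); A5 is not a chord tone.
It is approached by leap up from Db5 and left by step down to G5.
Leap in, step out — an appoggiatura.

D#4 (beat 2) — appoggiatura; E5 (beat 7) — appoggiatura; A5 (beat 10) — appoggiatura.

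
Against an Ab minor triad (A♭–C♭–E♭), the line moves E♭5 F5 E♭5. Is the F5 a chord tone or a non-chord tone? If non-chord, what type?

The harmony at that moment is A♭ minor triad (A♭, C♭, E♭); F5 is not a chord tone.
It is approached by step up from E♭5 and left by step down to E♭5.
Step away and step back to the same note — a neighbor tone (upper neighbor).

Non-chord tone — a neighbor tone.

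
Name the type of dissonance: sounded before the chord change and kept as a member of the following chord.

Anticipation.

Approach: ahead of the chord change (typically by step), so it is dissonant against the current harmony. Departure: none — the same pitch is restated or held and is a chord tone of the new harmony.
Dissonant first, consonant once the harmony catches up: the note simply arrives early — an anticipation. (The reverse timing, consonant first and dissonant after the change, would be a suspension or retardation.)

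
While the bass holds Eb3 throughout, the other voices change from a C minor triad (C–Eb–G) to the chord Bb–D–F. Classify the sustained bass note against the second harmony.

The harmony at that moment is Bb major triad (Bb, D, F); Eb3 is not a chord tone.
It is held over (the same pitch as the preceding Eb3) and then sustained as the same pitch into the next harmony.
Sustained through a change of harmony — a pedal tone.

Pedal tone (pedal point).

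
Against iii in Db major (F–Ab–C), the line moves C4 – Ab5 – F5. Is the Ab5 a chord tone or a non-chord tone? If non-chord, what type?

F minor triad contains F, Ab, C; Ab is the third, so it is a chord tone.

Chord tone (the third of F minor triad).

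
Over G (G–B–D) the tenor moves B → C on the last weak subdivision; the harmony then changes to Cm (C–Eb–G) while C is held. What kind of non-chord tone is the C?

The harmony at that moment is G major triad (G, B, D); C is not a chord tone.
It is approached by step up from B and then sustained as the same pitch into the next harmony.
Arriving early and becoming a chord tone when the harmony changes — an anticipation.

C is an anticipation.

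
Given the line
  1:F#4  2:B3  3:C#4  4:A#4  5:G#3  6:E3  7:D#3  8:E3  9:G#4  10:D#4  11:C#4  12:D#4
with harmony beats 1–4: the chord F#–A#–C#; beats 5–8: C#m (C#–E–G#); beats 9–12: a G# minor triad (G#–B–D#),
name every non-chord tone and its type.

B3 (beat 2) — appoggiatura; D#3 (beat 7) — neighbor tone; C#4 (beat 11) — neighbor tone.

The harmony at that moment is F# major triad (F#, A#, C#); B3 is not a chord tone.
It is approached by leap down from F#4 and left by step up to C#4.
Leap in, step out — an appoggiatura.
The harmony at that moment is C# minor triad (C#, E, G#); D#3 is not a chord tone.
It is approached by step down from E3 and left by step up to E3.
Step away and step back to the same note — a neighbor tone (lower neighbor).
The harmony at that moment is G# minor triad (G#, B, D#); C#4 is not a chord tone.
It is approached by step down from D#4 and left by step up to D#4.
Step away and step back to the same note — a neighbor tone (lower neighbor).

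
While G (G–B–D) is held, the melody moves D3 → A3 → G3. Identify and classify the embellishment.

A3 is an appoggiatura.

The harmony at that moment is G major triad (G, B, D); A3 is not a chord tone.
It is approached by leap up from D3 and left by step down to G3.
Leap in, step out — an appoggiatura.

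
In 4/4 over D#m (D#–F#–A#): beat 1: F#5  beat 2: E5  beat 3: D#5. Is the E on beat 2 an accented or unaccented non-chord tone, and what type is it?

The harmony at that moment is D# minor triad (D#, F#, A#); E5 is not a chord tone.
It is approached by step down from F#5 and left by step down to D#5.
Step in, step out in the same direction — a passing tone.
It falls on a weak beat, so it is unaccented.

Unaccented passing tone.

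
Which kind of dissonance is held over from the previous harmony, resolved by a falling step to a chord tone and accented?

Suspension.

Approach: by preparation — the pitch is first a chord tone, then held (tied or repeated) while the harmony changes under it. Departure: down by step. Metric position: strong.
A prepared dissonance that resolves downward by step — a suspension. (The same figure resolving upward would be a retardation.)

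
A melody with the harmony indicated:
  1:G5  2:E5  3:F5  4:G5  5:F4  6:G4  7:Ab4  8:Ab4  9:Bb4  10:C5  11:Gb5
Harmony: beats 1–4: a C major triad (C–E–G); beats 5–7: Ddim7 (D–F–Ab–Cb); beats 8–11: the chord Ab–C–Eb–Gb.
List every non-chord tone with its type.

The harmony at that moment is C major triad (C, E, G); F5 is not a chord tone.
It is approached by step up from E5 and left by step up to G5.
Step in, step out in the same direction — a passing tone.
The harmony at that moment is D diminished seventh chord (D, F, Ab, Cb); G4 is not a chord tone.
It is approached by step up from F4 and left by step up to Ab4.
Step in, step out in the same direction — a passing tone.
The harmony at that moment is Ab dominant seventh chord (Ab, C, Eb, Gb); Bb4 is not a chord tone.
It is approached by step up from Ab4 and left by step up to C5.
Step in, step out in the same direction — a passing tone.

F5 (beat 3) — passing tone; G4 (beat 6) — passing tone; Bb4 (beat 9) — passing tone.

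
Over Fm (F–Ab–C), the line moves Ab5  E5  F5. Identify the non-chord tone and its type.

E5 is an appoggiatura.

The harmony at that moment is F minor triad (F, Ab, C); E5 is not a chord tone.
It is approached by leap down from Ab5 and left by step up to F5.
Leap in, step out — an appoggiatura.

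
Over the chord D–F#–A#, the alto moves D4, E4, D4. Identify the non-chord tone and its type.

The harmony at that moment is D augmented triad (D, F#, A#); E4 is not a chord tone.
It is approached by step up from D4 and left by step down to D4.
Step away and step back to the same note — a neighbor tone (upper neighbor).

E4 is a neighbor tone.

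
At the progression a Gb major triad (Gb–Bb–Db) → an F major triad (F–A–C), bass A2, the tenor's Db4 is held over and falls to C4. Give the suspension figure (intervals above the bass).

At the second chord the bass is A2. The suspended Db4 lies a fourth above the bass; after resolving down by step to C4, the interval above the bass becomes a third.
Suspension figures are named by those two intervals: 4–3.

4–3 suspension.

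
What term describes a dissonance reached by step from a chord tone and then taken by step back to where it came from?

Neighbor tone.

Approach: by step. Departure: by step in the opposite direction, back to the starting pitch.
Stepwise on both sides but reversing to return to the same chord tone — a neighbor tone. (Had it continued onward in the same direction it would be a passing tone instead.)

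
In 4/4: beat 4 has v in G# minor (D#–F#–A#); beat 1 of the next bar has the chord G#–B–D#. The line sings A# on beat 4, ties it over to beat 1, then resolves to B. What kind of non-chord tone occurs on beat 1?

The harmony at that moment is G# minor triad (G#, B, D#); A# is not a chord tone.
It is held over (the same pitch as the preceding A#) and left by step up to B.
Held over from the previous chord and resolving up by step — a retardation.

Retardation.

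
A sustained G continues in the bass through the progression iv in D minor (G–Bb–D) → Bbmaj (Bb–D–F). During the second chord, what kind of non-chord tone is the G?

The harmony at that moment is Bb major triad (Bb, D, F); G is not a chord tone.
It is held over (the same pitch as the preceding G) and then sustained as the same pitch into the next harmony.
Sustained through a change of harmony — a pedal tone.

Pedal tone (pedal point).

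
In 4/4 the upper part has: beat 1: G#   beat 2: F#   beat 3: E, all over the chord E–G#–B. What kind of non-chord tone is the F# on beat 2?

The harmony at that moment is E major triad (E, G#, B); F# is not a chord tone.
It is approached by step down from G# and left by step down to E.
Step in, step out in the same direction — a passing tone.

Passing tone.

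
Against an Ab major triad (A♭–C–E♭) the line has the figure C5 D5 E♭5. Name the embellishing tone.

D5 is a passing tone.

The harmony at that moment is A♭ major triad (A♭, C, E♭); D5 is not a chord tone.
It is approached by step up from C5 and left by step up to E♭5.
Step in, step out in the same direction — a passing tone.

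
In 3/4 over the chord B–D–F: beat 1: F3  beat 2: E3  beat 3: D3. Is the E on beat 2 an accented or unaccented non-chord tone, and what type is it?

The harmony at that moment is B diminished triad (B, D, F); E3 is not a chord tone.
It is approached by step down from F3 and left by step down to D3.
Step in, step out in the same direction — a passing tone.
It falls on a weak beat, so it is unaccented.

Unaccented passing tone.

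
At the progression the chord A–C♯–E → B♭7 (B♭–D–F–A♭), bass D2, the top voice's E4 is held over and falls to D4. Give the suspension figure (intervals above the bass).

At the second chord the bass is D2. The suspended E4 lies a ninth above the bass; after resolving down by step to D4, the interval above the bass becomes an octave.
Suspension figures are named by those two intervals: 9–8.

9–8 suspension.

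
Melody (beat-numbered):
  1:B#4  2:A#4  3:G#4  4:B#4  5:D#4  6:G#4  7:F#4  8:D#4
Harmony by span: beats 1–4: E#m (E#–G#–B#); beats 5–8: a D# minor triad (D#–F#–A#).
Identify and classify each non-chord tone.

The harmony at that moment is E# minor triad (E#, G#, B#); A#4 is not a chord tone.
It is approached by step down from B#4 and left by step down to G#4.
Step in, step out in the same direction — a passing tone.
The harmony at that moment is D# minor triad (D#, F#, A#); G#4 is not a chord tone.
It is approached by leap up from D#4 and left by step down to F#4.
Leap in, step out — an appoggiatura.

A#4 (beat 2) — passing tone; G#4 (beat 6) — appoggiatura.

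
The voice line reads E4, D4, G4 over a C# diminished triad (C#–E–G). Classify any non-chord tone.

The harmony at that moment is C# diminished triad (C#, E, G); D4 is not a chord tone.
It is approached by step down from E4 and left by leap up to G4.
Step in, leap out — an escape tone.

D4 is an escape tone.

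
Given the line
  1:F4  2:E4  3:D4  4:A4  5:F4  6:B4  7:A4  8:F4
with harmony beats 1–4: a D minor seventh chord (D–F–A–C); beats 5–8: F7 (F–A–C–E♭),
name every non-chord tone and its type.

The harmony at that moment is D minor seventh chord (D, F, A, C); E4 is not a chord tone.
It is approached by step down from F4 and left by step down to D4.
Step in, step out in the same direction — a passing tone.
The harmony at that moment is F dominant seventh chord (F, A, C, E♭); B4 is not a chord tone.
It is approached by leap up from F4 and left by step down to A4.
Leap in, step out — an appoggiatura.

E4 (beat 2) — passing tone; B4 (beat 6) — appoggiatura.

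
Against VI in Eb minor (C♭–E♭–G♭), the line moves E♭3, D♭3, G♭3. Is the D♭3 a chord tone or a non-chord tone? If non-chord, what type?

Non-chord tone — an escape tone.

The harmony at that moment is C♭ major triad (C♭, E♭, G♭); D♭3 is not a chord tone.
It is approached by step down from E♭3 and left by leap up to G♭3.
Step in, leap out — an escape tone.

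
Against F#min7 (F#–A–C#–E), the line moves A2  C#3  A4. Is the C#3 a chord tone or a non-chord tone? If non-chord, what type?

F# minor seventh chord contains F#, A, C#, E; C# is the fifth, so it is a chord tone.

Chord tone (the fifth of F# minor seventh chord).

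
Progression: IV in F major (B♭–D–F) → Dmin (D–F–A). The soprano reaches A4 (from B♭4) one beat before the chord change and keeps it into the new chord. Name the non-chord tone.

The harmony at that moment is B♭ major triad (B♭, D, F); A4 is not a chord tone.
It is approached by step down from B♭4 and then sustained as the same pitch into the next harmony.
Arriving early and becoming a chord tone when the harmony changes — an anticipation.

A4 is an anticipation.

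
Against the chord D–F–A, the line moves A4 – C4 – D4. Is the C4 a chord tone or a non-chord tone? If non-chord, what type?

Non-chord tone — an appoggiatura.

The harmony at that moment is D minor triad (D, F, A); C4 is not a chord tone.
It is approached by leap down from A4 and left by step up to D4.
Leap in, step out — an appoggiatura.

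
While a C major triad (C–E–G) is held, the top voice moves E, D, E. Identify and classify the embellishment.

D is a neighbor tone.

The harmony at that moment is C major triad (C, E, G); D is not a chord tone.
It is approached by step down from E and left by step up to E.
Step away and step back to the same note — a neighbor tone (lower neighbor).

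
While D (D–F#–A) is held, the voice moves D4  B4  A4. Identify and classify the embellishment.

The harmony at that moment is D major triad (D, F#, A); B4 is not a chord tone.
It is approached by leap up from D4 and left by step down to A4.
Leap in, step out — an appoggiatura.

B4 is an appoggiatura.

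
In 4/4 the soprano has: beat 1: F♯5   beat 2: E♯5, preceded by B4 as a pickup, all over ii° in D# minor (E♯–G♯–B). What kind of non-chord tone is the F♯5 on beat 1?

The harmony at that moment is E♯ diminished triad (E♯, G♯, B); F♯5 is not a chord tone.
It is approached by leap up from B4 and left by step down to E♯5.
Leap in, step out, metrically accented — an appoggiatura.

Appoggiatura.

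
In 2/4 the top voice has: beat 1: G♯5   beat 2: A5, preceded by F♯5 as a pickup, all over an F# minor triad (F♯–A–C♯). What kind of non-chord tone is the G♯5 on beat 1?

The harmony at that moment is F♯ minor triad (F♯, A, C♯); G♯5 is not a chord tone.
It is approached by step up from F♯5 and left by step up to A5.
Step in, step out in the same direction — a passing tone.

Passing tone.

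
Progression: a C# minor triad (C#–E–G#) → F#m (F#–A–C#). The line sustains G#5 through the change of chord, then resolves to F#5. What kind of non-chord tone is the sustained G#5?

G#5 is a suspension.

The harmony at that moment is F# minor triad (F#, A, C#); G#5 is not a chord tone.
It is held over (the same pitch as the preceding G#5) and left by step down to F#5.
Held over from the previous chord and resolving down by step — a suspension.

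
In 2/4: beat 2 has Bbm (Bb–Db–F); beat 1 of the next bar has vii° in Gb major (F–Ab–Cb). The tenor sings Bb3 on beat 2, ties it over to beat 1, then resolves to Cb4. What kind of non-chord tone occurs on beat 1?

The harmony at that moment is F diminished triad (F, Ab, Cb); Bb3 is not a chord tone.
It is held over (the same pitch as the preceding Bb3) and left by step up to Cb4.
Held over from the previous chord and resolving up by step — a retardation.

Retardation.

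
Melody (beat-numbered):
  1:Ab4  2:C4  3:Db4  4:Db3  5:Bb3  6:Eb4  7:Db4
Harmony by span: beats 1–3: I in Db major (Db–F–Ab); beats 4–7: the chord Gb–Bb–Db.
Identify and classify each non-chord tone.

C4 (beat 2) — appoggiatura; Eb4 (beat 6) — appoggiatura.

The harmony at that moment is Db major triad (Db, F, Ab); C4 is not a chord tone.
It is approached by leap down from Ab4 and left by step up to Db4.
Leap in, step out — an appoggiatura.
The harmony at that moment is Gb major triad (Gb, Bb, Db); Eb4 is not a chord tone.
It is approached by leap up from Bb3 and left by step down to Db4.
Leap in, step out — an appoggiatura.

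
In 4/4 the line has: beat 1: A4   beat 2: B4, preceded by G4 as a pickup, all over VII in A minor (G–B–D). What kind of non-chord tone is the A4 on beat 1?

Passing tone.

The harmony at that moment is G major triad (G, B, D); A4 is not a chord tone.
It is approached by step up from G4 and left by step up to B4.
Step in, step out in the same direction — a passing tone.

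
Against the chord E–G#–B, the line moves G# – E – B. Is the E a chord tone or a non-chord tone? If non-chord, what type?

Chord tone (the root of E major triad).

E major triad contains E, G#, B; E is the root, so it is a chord tone.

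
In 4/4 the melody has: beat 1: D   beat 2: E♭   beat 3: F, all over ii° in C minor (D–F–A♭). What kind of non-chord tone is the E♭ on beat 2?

The harmony at that moment is D diminished triad (D, F, A♭); E♭ is not a chord tone.
It is approached by step up from D and left by step up to F.
Step in, step out in the same direction — a passing tone.

Passing tone.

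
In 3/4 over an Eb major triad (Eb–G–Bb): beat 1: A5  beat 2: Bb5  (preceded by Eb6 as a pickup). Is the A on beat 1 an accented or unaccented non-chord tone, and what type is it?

Accented appoggiatura.

The harmony at that moment is Eb major triad (Eb, G, Bb); A5 is not a chord tone.
It is approached by leap down from Eb6 and left by step up to Bb5.
Leap in, step out — an appoggiatura.
It falls on the downbeat, so it is accented.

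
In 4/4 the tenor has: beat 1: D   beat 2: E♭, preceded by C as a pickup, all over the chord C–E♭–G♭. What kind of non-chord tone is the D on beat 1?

The harmony at that moment is C diminished triad (C, E♭, G♭); D is not a chord tone.
It is approached by step up from C and left by step up to E♭.
Step in, step out in the same direction — a passing tone.

Passing tone.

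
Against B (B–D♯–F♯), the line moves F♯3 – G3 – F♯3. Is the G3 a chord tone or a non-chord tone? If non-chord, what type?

Non-chord tone — a neighbor tone.

The harmony at that moment is B major triad (B, D♯, F♯); G3 is not a chord tone.
It is approached by step up from F♯3 and left by step down to F♯3.
Step away and step back to the same note — a neighbor tone (upper neighbor).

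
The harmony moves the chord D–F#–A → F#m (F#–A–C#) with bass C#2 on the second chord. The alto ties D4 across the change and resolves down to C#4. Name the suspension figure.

At the second chord the bass is C#2. The suspended D4 lies a ninth above the bass; after resolving down by step to C#4, the interval above the bass becomes an octave.
Suspension figures are named by those two intervals: 9–8.

9–8 suspension.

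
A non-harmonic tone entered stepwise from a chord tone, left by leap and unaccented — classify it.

Approach: by step. Departure: by leap. Metric position: weak.
Step in, leap out, from a weak position — an escape tone (échappée). (It is the mirror image of the appoggiatura, which leaps in and steps out on a strong beat.)

Escape tone.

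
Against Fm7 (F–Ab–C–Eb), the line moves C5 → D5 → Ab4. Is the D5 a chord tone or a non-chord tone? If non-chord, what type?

Non-chord tone — an escape tone.

The harmony at that moment is F minor seventh chord (F, Ab, C, Eb); D5 is not a chord tone.
It is approached by step up from C5 and left by leap down to Ab4.
Step in, leap out — an escape tone.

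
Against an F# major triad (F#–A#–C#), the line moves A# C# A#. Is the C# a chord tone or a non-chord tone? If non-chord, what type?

Chord tone (the fifth of F# major triad).

F# major triad contains F#, A#, C#; C# is the fifth, so it is a chord tone.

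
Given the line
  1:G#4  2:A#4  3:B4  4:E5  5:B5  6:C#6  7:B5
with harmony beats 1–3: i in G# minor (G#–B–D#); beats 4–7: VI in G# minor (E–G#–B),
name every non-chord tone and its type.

The harmony at that moment is G# minor triad (G#, B, D#); A#4 is not a chord tone.
It is approached by step up from G#4 and left by step up to B4.
Step in, step out in the same direction — a passing tone.
The harmony at that moment is E major triad (E, G#, B); C#6 is not a chord tone.
It is approached by step up from B5 and left by step down to B5.
Step away and step back to the same note — a neighbor tone (upper neighbor).

A#4 (beat 2) — passing tone; C#6 (beat 6) — neighbor tone.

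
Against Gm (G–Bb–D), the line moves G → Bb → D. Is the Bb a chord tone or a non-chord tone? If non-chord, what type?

G minor triad contains G, Bb, D; Bb is the third, so it is a chord tone.

Chord tone (the third of G minor triad).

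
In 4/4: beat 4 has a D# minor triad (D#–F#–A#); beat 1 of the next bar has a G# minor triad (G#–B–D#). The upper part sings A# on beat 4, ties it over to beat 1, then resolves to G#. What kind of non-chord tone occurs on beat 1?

The harmony at that moment is G# minor triad (G#, B, D#); A# is not a chord tone.
It is held over (the same pitch as the preceding A#) and left by step down to G#.
Held over from the previous chord and resolving down by step — a suspension.

Suspension.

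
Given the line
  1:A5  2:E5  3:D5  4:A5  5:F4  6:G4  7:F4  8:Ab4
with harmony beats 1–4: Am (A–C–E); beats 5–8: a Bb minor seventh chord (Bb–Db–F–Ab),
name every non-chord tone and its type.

The harmony at that moment is A minor triad (A, C, E); D5 is not a chord tone.
It is approached by step down from E5 and left by leap up to A5.
Step in, leap out — an escape tone.
The harmony at that moment is Bb minor seventh chord (Bb, Db, F, Ab); G4 is not a chord tone.
It is approached by step up from F4 and left by step down to F4.
Step away and step back to the same note — a neighbor tone (upper neighbor).

D5 (beat 3) — escape tone; G4 (beat 6) — neighbor tone.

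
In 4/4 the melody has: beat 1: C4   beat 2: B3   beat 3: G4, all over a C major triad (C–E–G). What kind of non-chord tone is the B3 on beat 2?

Escape tone.

The harmony at that moment is C major triad (C, E, G); B3 is not a chord tone.
It is approached by step down from C4 and left by leap up to G4.
Step in, leap out, on a weak beat — an escape tone.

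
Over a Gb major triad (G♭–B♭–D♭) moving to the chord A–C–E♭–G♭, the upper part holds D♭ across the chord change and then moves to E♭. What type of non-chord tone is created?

The harmony at that moment is A diminished seventh chord (A, C, E♭, G♭); D♭ is not a chord tone.
It is held over (the same pitch as the preceding D♭) and left by step up to E♭.
Held over from the previous chord and resolving up by step — a retardation.

D♭ is a retardation.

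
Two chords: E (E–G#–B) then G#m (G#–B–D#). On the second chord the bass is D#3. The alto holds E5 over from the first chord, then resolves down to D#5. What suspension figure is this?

At the second chord the bass is D#3. The suspended E5 lies a ninth above the bass; after resolving down by step to D#5, the interval above the bass becomes an octave.
Suspension figures are named by those two intervals: 9–8.

9–8 suspension.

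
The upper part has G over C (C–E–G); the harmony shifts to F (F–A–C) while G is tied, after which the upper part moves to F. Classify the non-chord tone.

G is a suspension.

The harmony at that moment is F major triad (F, A, C); G is not a chord tone.
It is held over (the same pitch as the preceding G) and left by step down to F.
Held over from the previous chord and resolving down by step — a suspension.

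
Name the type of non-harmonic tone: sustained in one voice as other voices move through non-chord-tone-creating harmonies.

Approach: none. Departure: none — a single pitch is sustained while the chords change around it, passing through harmonies that do not contain it.
No melodic motion at all; the dissonance is created entirely by the moving harmonies against the stationary note — a pedal tone (pedal point).

Pedal tone.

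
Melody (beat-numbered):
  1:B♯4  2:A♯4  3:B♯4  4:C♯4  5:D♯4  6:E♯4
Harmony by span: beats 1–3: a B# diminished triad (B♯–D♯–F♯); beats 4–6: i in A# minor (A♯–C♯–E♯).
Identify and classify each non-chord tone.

A♯4 (beat 2) — neighbor tone; D♯4 (beat 5) — passing tone.

The harmony at that moment is B♯ diminished triad (B♯, D♯, F♯); A♯4 is not a chord tone.
It is approached by step down from B♯4 and left by step up to B♯4.
Step away and step back to the same note — a neighbor tone (lower neighbor).
The harmony at that moment is A♯ minor triad (A♯, C♯, E♯); D♯4 is not a chord tone.
It is approached by step up from C♯4 and left by step up to E♯4.
Step in, step out in the same direction — a passing tone.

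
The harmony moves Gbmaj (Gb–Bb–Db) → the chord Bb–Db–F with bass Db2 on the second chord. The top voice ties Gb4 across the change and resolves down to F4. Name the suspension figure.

At the second chord the bass is Db2. The suspended Gb4 lies a fourth above the bass; after resolving down by step to F4, the interval above the bass becomes a third.
Suspension figures are named by those two intervals: 4–3.

4–3 suspension.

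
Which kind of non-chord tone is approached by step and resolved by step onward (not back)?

Approach: by step. Departure: by step, continuing in the same direction.
Stepwise on both sides with no change of direction means the note fills in the space between two different chord tones — a passing tone. (Had it turned back to its starting note it would be a neighbor tone instead.)

Passing tone.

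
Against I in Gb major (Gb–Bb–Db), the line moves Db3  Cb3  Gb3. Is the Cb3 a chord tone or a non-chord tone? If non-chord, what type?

The harmony at that moment is Gb major triad (Gb, Bb, Db); Cb3 is not a chord tone.
It is approached by step down from Db3 and left by leap up to Gb3.
Step in, leap out — an escape tone.

Non-chord tone — an escape tone.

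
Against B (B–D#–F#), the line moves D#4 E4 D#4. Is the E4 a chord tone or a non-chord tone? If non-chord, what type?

Non-chord tone — a neighbor tone.

The harmony at that moment is B major triad (B, D#, F#); E4 is not a chord tone.
It is approached by step up from D#4 and left by step down to D#4.
Step away and step back to the same note — a neighbor tone (upper neighbor).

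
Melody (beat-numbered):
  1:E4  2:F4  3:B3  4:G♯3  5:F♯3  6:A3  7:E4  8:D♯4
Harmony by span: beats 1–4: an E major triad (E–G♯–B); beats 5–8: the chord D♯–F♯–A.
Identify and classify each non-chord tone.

F4 (beat 2) — escape tone; E4 (beat 7) — appoggiatura.

The harmony at that moment is E major triad (E, G♯, B); F4 is not a chord tone.
It is approached by step up from E4 and left by leap down to B3.
Step in, leap out — an escape tone.
The harmony at that moment is D♯ diminished triad (D♯, F♯, A); E4 is not a chord tone.
It is approached by leap up from A3 and left by step down to D♯4.
Leap in, step out — an appoggiatura.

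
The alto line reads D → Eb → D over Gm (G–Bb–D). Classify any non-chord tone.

The harmony at that moment is G minor triad (G, Bb, D); Eb is not a chord tone.
It is approached by step up from D and left by step down to D.
Step away and step back to the same note — a neighbor tone (upper neighbor).

Eb is a neighbor tone.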